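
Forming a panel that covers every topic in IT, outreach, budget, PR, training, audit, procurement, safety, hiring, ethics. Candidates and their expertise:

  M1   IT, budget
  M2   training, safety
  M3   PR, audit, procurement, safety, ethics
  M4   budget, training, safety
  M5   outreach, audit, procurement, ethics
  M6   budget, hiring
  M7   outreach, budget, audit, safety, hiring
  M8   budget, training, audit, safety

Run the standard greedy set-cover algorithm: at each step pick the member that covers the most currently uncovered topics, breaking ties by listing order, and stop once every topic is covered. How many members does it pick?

Pick 1: M3 covers 5 new topics (PR, audit, procurement, safety, ethics).
Pick 2: M7 covers 3 new topics (outreach, budget, hiring).
Pick 3: M1 covers 1 new topics (IT).
Pick 4: M2 covers 1 new topics (training).
Greedy uses 4 members.

4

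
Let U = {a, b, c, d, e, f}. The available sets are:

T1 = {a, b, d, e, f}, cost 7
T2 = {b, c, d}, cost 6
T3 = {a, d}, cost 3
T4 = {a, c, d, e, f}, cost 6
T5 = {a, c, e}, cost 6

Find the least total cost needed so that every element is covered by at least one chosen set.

T2, T4 cover every element at cost 6 + 6 = 12.
Any cover uses at least 2 sets; among all covering selections none totals below 12.

12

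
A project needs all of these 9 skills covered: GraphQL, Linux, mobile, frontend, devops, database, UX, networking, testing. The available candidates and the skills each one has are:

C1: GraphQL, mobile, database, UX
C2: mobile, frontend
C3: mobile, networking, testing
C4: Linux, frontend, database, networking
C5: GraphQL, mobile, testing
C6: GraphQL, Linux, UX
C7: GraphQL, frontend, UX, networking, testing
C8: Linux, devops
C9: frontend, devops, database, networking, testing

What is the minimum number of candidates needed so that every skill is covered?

C1, C4, C9 together cover {GraphQL, Linux, mobile, frontend, devops, database, UX, networking, testing} — every skill.
No 2 of the 9 candidates cover everything (all 36 pairs fall short), so 3 is minimum.

3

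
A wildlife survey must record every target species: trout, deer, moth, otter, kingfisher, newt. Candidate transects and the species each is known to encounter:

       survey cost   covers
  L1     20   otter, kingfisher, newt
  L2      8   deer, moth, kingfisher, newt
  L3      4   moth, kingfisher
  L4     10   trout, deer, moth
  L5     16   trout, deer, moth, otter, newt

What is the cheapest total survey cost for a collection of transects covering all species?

20

L3, L5 cover every species at survey cost 4 + 16 = 20.
Any cover uses at least 2 transects; among all covering selections none totals below 20.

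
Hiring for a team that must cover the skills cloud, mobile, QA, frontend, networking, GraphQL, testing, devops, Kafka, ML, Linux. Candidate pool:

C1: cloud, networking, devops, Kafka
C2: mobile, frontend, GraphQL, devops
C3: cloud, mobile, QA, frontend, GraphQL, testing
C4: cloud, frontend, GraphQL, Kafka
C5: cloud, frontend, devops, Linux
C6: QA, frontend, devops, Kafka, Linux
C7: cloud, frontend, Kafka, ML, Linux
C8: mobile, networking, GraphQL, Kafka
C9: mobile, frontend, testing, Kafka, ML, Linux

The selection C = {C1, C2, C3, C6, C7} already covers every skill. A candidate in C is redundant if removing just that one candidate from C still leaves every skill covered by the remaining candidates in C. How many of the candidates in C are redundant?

2

Drop C1: networking uncovered — not redundant.
Drop C2: the rest still cover every skill — redundant.
Drop C3: testing uncovered — not redundant.
Drop C6: the rest still cover every skill — redundant.
Drop C7: ML uncovered — not redundant.
2 redundant: C2, C6.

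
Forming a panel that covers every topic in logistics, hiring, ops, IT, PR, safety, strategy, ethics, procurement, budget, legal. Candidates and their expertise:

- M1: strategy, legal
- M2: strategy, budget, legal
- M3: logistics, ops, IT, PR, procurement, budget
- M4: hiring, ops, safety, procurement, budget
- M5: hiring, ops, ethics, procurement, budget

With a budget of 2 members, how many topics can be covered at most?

Choosing M1, M3 covers {logistics, ops, IT, PR, strategy, procurement, budget, legal} — 8 topics.
No choice of 2 members does better; here hiring, safety, ethics are left uncovered.

8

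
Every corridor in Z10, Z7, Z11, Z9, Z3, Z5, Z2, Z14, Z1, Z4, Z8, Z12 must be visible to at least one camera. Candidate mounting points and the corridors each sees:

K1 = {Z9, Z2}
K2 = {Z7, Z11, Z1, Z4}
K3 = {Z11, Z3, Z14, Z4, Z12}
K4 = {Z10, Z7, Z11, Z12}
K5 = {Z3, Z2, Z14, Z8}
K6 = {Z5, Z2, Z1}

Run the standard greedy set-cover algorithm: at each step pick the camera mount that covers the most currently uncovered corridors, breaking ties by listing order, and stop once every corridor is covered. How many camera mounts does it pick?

Pick 1: K3 covers 5 new corridors (Z11, Z3, Z14, Z4, Z12).
Pick 2: K6 covers 3 new corridors (Z5, Z2, Z1).
Pick 3: K4 covers 2 new corridors (Z10, Z7).
Pick 4: K1 covers 1 new corridors (Z9).
Pick 5: K5 covers 1 new corridors (Z8).
Greedy uses 5 camera mounts.

5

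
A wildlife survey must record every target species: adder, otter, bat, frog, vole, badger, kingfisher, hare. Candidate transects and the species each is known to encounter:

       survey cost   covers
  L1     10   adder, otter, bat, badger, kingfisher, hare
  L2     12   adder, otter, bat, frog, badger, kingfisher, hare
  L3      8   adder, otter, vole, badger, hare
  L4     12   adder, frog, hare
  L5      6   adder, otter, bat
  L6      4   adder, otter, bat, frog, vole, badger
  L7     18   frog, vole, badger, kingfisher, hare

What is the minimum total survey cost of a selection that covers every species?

L1, L6 cover every species at survey cost 10 + 4 = 14.
Any cover uses at least 2 transects; among all covering selections none totals below 14.

14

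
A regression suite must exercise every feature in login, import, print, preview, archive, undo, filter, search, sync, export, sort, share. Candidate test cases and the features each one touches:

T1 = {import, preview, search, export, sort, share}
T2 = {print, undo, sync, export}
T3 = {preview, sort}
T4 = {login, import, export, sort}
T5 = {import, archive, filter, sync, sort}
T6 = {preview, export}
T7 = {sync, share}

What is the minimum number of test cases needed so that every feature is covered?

4

T1, T2, T4, T5 together cover {login, import, print, preview, archive, undo, filter, search, sync, export, sort, share} — every feature.
No 3 of the 7 test cases cover everything (all 35 triples fall short), so 4 is minimum.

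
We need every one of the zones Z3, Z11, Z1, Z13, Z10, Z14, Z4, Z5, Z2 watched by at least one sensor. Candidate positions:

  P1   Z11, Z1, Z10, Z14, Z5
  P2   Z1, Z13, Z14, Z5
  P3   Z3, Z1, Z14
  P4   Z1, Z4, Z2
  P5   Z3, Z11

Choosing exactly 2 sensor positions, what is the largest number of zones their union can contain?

7

Choosing P1, P4 covers {Z11, Z1, Z10, Z14, Z4, Z5, Z2} — 7 zones.
No choice of 2 sensor positions does better; here Z3, Z13 are left uncovered.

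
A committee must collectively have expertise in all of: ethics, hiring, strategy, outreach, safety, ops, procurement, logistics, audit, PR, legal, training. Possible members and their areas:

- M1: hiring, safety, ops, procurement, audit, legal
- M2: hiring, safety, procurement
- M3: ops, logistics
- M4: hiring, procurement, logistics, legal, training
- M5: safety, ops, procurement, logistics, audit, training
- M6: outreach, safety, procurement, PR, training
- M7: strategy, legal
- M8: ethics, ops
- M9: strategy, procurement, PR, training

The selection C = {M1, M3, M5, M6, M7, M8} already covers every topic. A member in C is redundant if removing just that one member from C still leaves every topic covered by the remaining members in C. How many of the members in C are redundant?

Drop M1: hiring uncovered — not redundant.
Drop M3: the rest still cover every topic — redundant.
Drop M5: the rest still cover every topic — redundant.
Drop M6: outreach, PR uncovered — not redundant.
Drop M7: strategy uncovered — not redundant.
Drop M8: ethics uncovered — not redundant.
2 redundant: M3, M5.

2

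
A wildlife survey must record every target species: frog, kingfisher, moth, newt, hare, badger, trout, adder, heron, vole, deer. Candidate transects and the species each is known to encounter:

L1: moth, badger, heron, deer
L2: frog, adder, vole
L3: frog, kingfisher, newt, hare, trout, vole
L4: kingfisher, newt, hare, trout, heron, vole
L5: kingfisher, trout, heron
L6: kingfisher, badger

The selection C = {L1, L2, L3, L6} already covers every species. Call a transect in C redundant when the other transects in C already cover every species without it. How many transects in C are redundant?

1

Drop L1: moth, heron, deer uncovered — not redundant.
Drop L2: adder uncovered — not redundant.
Drop L3: newt, hare, trout uncovered — not redundant.
Drop L6: the rest still cover every species — redundant.
1 redundant: L6.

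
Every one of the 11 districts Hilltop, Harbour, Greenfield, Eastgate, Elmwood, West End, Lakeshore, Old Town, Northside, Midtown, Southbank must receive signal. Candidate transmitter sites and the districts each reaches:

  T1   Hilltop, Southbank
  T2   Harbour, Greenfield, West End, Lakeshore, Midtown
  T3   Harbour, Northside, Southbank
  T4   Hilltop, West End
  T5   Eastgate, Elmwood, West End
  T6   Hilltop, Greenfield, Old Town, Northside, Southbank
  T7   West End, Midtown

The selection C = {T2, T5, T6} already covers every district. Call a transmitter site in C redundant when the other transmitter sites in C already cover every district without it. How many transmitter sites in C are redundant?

0

Drop T2: Harbour, Lakeshore, Midtown uncovered — not redundant.
Drop T5: Eastgate, Elmwood uncovered — not redundant.
Drop T6: Hilltop, Old Town, Northside, Southbank uncovered — not redundant.
None of the transmitter sites in C is redundant.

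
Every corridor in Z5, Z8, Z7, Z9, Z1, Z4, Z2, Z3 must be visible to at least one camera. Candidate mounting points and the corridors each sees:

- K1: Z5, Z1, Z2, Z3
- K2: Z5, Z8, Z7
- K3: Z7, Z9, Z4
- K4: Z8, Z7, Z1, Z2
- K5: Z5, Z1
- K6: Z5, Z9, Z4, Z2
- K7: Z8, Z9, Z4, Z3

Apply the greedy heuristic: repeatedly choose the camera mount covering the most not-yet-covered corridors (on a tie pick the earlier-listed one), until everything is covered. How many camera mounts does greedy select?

3

Pick 1: K1 covers 4 new corridors (Z5, Z1, Z2, Z3).
Pick 2: K3 covers 3 new corridors (Z7, Z9, Z4).
Pick 3: K2 covers 1 new corridors (Z8).
Greedy uses 3 camera mounts.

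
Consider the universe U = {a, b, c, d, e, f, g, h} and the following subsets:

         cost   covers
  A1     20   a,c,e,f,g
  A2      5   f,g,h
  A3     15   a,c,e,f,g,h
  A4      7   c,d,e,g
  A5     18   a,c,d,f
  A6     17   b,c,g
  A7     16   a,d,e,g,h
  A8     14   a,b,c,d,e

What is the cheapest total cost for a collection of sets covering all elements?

19

A2, A8 cover every element at cost 5 + 14 = 19.
Any cover uses at least 2 sets; among all covering selections none totals below 19.
Greedy by coverage-per-cost would pick A2, A4, A8 for 26 — worse than the optimum 19.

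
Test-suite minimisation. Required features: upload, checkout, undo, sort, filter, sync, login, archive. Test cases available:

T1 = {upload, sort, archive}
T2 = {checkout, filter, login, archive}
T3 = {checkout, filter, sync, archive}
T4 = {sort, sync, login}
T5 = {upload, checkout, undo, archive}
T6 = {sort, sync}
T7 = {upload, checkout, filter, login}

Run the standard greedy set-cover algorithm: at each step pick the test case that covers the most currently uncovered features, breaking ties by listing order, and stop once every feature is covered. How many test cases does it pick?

Pick 1: T2 covers 4 new features (checkout, filter, login, archive).
Pick 2: T1 covers 2 new features (upload, sort).
Pick 3: T3 covers 1 new features (sync).
Pick 4: T5 covers 1 new features (undo).
Greedy uses 4 test cases. (The true minimum is 3.)

4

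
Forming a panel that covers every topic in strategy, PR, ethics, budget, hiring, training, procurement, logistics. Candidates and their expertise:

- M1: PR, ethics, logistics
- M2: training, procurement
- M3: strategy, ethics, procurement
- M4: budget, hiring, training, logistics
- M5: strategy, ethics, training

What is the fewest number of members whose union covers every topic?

3

M1, M3, M4 together cover {strategy, PR, ethics, budget, hiring, training, procurement, logistics} — every topic.
No 2 of the 5 members cover everything (all 10 pairs fall short), so 3 is minimum.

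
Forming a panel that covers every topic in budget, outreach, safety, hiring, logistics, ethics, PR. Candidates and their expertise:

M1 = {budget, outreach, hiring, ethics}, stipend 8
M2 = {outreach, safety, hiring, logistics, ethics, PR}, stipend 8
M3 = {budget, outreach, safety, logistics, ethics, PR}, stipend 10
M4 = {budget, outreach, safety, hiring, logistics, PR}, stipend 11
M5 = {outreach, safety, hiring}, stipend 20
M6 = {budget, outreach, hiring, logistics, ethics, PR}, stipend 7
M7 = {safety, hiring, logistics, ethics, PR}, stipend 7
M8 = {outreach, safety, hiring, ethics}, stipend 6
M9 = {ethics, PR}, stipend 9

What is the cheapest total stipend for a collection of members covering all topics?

M6, M8 cover every topic at stipend 7 + 6 = 13.
Any cover uses at least 2 members; among all covering selections none totals below 13.

13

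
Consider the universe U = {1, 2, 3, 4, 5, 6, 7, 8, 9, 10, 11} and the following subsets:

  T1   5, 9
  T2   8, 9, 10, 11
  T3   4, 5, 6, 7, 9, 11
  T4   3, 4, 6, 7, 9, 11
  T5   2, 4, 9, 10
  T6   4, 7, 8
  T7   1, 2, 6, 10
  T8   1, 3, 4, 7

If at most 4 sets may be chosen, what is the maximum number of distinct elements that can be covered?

Choosing T1, T2, T4, T7 covers {1, 2, 3, 4, 5, 6, 7, 8, 9, 10, 11} — 11 elements.
That is all 11 elements.

11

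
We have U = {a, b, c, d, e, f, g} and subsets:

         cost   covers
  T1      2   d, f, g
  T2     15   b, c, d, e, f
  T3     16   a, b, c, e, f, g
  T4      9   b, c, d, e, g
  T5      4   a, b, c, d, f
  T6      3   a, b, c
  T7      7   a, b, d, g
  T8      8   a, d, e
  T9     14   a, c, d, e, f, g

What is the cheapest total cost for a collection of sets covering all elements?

13

T4, T5 cover every element at cost 9 + 4 = 13.
Any cover uses at least 2 sets; among all covering selections none totals below 13.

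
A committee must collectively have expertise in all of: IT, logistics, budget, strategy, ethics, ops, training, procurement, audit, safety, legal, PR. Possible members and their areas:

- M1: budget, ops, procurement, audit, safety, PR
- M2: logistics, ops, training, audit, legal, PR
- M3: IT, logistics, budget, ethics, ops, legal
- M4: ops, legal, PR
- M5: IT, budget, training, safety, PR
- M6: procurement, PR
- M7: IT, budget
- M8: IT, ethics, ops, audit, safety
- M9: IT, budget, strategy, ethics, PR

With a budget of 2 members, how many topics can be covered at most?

Choosing M1, M3 covers {IT, logistics, budget, ethics, ops, procurement, audit, safety, legal, PR} — 10 topics.
No choice of 2 members does better; here strategy, training are left uncovered.

10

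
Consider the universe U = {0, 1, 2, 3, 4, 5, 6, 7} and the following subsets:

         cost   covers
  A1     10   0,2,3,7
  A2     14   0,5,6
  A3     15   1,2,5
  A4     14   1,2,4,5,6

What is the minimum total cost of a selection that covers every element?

A1, A4 cover every element at cost 10 + 14 = 24.
Any cover uses at least 2 sets; among all covering selections none totals below 24.

24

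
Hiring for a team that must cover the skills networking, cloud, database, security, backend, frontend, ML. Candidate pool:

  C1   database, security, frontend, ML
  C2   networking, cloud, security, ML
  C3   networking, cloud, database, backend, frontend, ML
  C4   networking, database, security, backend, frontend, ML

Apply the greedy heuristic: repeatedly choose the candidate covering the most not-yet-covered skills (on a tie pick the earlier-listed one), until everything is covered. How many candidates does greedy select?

2

Pick 1: C3 covers 6 new skills (networking, cloud, database, backend, frontend, ML).
Pick 2: C1 covers 1 new skills (security).
Greedy uses 2 candidates.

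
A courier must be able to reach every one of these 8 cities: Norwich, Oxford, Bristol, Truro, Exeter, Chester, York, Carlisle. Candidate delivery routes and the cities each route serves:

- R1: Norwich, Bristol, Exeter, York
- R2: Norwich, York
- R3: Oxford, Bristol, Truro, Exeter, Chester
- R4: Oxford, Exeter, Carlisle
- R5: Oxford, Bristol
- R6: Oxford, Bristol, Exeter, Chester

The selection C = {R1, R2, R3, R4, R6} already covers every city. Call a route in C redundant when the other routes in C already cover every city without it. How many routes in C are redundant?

Drop R1: the rest still cover every city — redundant.
Drop R2: the rest still cover every city — redundant.
Drop R3: Truro uncovered — not redundant.
Drop R4: Carlisle uncovered — not redundant.
Drop R6: the rest still cover every city — redundant.
3 redundant: R1, R2, R6.

3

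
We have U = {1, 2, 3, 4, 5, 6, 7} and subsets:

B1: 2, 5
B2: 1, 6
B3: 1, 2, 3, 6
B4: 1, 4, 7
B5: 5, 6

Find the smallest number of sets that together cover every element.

3

B1, B3, B4 together cover {1, 2, 3, 4, 5, 6, 7} — every element.
No 2 of the 5 sets cover everything (all 10 pairs fall short), so 3 is minimum.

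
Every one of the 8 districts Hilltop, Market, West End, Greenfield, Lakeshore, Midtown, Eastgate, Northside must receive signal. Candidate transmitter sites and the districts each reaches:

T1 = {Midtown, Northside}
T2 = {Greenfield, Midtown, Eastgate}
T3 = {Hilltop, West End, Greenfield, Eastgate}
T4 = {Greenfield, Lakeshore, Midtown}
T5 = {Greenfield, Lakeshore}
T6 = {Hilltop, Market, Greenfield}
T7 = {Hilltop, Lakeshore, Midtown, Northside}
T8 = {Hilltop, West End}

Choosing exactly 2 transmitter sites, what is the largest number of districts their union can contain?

7

Choosing T3, T7 covers {Hilltop, West End, Greenfield, Lakeshore, Midtown, Eastgate, Northside} — 7 districts.
No choice of 2 transmitter sites does better; here Market is left uncovered.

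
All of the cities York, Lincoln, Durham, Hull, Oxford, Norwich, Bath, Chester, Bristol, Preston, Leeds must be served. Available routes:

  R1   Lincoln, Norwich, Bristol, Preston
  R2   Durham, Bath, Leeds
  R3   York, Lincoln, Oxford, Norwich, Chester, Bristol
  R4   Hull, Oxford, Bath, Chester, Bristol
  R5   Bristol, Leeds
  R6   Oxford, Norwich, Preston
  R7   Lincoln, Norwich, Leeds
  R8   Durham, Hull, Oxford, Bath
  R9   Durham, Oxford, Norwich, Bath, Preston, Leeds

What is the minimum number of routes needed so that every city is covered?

R3, R4, R9 together cover {York, Lincoln, Durham, Hull, Oxford, Norwich, Bath, Chester, Bristol, Preston, Leeds} — every city.
No 2 of the 9 routes cover everything (all 36 pairs fall short), so 3 is minimum.

3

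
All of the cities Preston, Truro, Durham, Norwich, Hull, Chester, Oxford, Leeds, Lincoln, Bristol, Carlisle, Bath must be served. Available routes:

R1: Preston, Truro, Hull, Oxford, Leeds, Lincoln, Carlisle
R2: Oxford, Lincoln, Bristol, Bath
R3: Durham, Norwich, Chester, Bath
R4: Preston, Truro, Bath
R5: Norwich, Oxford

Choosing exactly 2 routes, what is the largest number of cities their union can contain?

11

Choosing R1, R3 covers {Preston, Truro, Durham, Norwich, Hull, Chester, Oxford, Leeds, Lincoln, Carlisle, Bath} — 11 cities.
No choice of 2 routes does better; here Bristol is left uncovered.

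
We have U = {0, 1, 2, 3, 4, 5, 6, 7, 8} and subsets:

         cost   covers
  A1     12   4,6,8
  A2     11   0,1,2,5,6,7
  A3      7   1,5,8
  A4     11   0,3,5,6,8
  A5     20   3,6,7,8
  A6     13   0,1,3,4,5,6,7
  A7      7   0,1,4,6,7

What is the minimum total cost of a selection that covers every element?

29

A2, A4, A7 cover every element at cost 11 + 11 + 7 = 29.
Any cover uses at least 3 sets; among all covering selections none totals below 29.
Greedy by coverage-per-cost would pick A7, A3, A2, A4 for 36 — worse than the optimum 29.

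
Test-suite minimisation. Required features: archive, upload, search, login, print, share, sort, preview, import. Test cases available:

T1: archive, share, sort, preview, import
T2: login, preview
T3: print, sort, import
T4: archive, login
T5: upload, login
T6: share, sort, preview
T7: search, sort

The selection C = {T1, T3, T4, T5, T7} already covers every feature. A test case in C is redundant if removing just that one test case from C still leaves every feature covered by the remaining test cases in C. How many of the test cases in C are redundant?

Drop T1: share, preview uncovered — not redundant.
Drop T3: print uncovered — not redundant.
Drop T4: the rest still cover every feature — redundant.
Drop T5: upload uncovered — not redundant.
Drop T7: search uncovered — not redundant.
1 redundant: T4.

1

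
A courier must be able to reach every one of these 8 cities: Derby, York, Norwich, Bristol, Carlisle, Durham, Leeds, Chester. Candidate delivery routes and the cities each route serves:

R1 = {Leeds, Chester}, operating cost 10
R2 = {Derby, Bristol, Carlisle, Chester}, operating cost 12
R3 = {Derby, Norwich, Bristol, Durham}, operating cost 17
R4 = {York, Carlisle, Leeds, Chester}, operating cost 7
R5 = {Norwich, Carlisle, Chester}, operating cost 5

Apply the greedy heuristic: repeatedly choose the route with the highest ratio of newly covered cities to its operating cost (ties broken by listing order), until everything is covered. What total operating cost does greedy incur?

Pick 1: R5 adds 3 new (Norwich, Carlisle, Chester) at operating cost 5 (ratio 3/5).
Pick 2: R4 adds 2 new (York, Leeds) at operating cost 7 (ratio 2/7).
Pick 3: R3 adds 3 new (Derby, Bristol, Durham) at operating cost 17 (ratio 3/17).
Greedy total operating cost: 5 + 7 + 17 = 29. (The true optimum is 24, so greedy overshoots here.)

29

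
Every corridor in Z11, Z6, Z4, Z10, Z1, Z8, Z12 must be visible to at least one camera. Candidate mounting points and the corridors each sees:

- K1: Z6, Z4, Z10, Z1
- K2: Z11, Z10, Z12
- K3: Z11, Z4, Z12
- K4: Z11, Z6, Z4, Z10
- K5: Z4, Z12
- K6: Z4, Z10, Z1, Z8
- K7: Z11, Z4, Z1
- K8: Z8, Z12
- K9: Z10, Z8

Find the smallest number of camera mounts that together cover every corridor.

K1, K2, K6 together cover {Z11, Z6, Z4, Z10, Z1, Z8, Z12} — every corridor.
No 2 of the 9 camera mounts cover everything (all 36 pairs fall short), so 3 is minimum.

3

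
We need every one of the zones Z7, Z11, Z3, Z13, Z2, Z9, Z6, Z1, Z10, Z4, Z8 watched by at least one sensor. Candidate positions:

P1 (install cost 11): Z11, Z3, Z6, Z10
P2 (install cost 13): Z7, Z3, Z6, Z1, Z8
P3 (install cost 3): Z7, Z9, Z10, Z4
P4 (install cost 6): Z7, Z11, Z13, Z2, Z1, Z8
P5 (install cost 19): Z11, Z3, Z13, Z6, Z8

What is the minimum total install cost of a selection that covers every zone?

20

P1, P3, P4 cover every zone at install cost 11 + 3 + 6 = 20.
Any cover uses at least 3 sensor positions; among all covering selections none totals below 20.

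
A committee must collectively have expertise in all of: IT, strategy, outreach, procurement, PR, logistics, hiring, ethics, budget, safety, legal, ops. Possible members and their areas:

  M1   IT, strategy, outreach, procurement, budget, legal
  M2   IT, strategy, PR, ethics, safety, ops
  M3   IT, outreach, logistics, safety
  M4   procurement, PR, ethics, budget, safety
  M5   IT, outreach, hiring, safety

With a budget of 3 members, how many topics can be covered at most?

Choosing M1, M2, M3 covers {IT, strategy, outreach, procurement, PR, logistics, ethics, budget, safety, legal, ops} — 11 topics.
No choice of 3 members does better; here hiring is left uncovered.

11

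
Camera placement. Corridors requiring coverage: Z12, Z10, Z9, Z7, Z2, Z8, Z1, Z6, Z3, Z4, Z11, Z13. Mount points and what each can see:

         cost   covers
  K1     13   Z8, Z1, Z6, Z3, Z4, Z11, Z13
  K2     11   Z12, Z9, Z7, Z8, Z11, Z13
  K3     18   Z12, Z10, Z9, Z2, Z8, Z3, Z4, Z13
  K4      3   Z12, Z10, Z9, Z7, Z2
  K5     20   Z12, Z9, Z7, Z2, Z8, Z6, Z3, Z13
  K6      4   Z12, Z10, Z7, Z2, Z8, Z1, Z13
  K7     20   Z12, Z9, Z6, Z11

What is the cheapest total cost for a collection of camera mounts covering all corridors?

16

K1, K4 cover every corridor at cost 13 + 3 = 16.
Any cover uses at least 2 camera mounts; among all covering selections none totals below 16.
Greedy by coverage-per-cost would pick K6, K4, K1 for 20 — worse than the optimum 16.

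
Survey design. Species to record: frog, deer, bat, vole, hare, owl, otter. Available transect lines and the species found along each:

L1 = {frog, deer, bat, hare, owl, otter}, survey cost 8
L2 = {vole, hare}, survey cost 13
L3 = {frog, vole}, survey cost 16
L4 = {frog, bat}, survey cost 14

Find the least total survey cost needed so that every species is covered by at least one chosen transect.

L1, L2 cover every species at survey cost 8 + 13 = 21.
Any cover uses at least 2 transects; among all covering selections none totals below 21.

21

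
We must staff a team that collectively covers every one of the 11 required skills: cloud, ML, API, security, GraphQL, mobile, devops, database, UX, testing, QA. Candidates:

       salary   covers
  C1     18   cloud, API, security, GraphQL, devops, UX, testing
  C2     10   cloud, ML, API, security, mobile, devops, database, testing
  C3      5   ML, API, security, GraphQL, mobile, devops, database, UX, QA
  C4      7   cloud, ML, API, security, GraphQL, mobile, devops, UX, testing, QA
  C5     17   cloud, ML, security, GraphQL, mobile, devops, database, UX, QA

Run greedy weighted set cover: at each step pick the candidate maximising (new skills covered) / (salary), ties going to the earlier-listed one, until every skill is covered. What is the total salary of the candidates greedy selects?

12

Pick 1: C3 adds 9 new (ML, API, security, GraphQL, mobile, devops, database, UX, QA) at salary 5 (ratio 9/5).
Pick 2: C4 adds 2 new (cloud, testing) at salary 7 (ratio 2/7).
Greedy total salary: 5 + 7 = 12.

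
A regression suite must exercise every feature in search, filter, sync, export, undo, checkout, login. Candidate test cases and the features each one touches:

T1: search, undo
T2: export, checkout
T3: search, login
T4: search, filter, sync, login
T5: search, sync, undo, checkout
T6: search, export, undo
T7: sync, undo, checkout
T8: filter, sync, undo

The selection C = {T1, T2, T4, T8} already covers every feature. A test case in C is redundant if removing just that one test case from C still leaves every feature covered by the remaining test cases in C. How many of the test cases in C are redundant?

2

Drop T1: the rest still cover every feature — redundant.
Drop T2: export, checkout uncovered — not redundant.
Drop T4: login uncovered — not redundant.
Drop T8: the rest still cover every feature — redundant.
2 redundant: T1, T8.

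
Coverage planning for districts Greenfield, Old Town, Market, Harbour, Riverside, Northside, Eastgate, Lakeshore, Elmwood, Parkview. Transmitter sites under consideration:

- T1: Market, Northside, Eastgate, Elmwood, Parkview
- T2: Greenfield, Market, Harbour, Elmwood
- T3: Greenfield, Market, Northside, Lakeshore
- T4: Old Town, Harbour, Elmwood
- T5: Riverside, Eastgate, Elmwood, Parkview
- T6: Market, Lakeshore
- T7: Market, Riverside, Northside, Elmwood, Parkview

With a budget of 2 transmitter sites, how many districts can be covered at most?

Choosing T3, T5 covers {Greenfield, Market, Riverside, Northside, Eastgate, Lakeshore, Elmwood, Parkview} — 8 districts.
No choice of 2 transmitter sites does better; here Old Town, Harbour are left uncovered.

8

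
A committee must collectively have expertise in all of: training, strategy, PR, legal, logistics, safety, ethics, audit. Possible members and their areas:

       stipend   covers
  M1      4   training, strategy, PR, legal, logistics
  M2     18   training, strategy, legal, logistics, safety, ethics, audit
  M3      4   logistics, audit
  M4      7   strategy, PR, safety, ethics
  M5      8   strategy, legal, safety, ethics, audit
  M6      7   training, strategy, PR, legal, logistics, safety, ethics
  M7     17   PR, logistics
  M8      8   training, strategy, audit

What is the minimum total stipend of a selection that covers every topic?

M3, M6 cover every topic at stipend 4 + 7 = 11.
Any cover uses at least 2 members; among all covering selections none totals below 11.
Greedy by coverage-per-stipend would pick M1, M5 for 12 — worse than the optimum 11.

11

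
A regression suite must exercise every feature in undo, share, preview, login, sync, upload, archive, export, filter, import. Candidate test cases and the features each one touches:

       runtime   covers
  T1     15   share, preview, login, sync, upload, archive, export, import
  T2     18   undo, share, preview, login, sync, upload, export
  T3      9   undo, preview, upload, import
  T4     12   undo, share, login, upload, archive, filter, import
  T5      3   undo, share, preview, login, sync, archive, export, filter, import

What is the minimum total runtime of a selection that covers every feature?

T3, T5 cover every feature at runtime 9 + 3 = 12.
Any cover uses at least 2 test cases; among all covering selections none totals below 12.

12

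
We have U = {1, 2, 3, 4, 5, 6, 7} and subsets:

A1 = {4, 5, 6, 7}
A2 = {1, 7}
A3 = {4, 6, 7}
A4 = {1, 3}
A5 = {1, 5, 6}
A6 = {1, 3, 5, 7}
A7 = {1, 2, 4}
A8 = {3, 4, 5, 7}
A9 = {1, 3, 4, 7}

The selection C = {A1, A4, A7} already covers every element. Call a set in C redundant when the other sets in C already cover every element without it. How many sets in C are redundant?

Drop A1: 5, 6, 7 uncovered — not redundant.
Drop A4: 3 uncovered — not redundant.
Drop A7: 2 uncovered — not redundant.
None of the sets in C is redundant.

0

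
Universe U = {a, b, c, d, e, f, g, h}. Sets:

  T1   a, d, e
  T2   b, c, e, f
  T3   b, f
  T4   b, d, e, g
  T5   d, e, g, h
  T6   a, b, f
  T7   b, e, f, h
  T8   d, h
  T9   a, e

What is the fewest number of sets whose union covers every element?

3

T1, T2, T5 together cover {a, b, c, d, e, f, g, h} — every element.
No 2 of the 9 sets cover everything (all 36 pairs fall short), so 3 is minimum.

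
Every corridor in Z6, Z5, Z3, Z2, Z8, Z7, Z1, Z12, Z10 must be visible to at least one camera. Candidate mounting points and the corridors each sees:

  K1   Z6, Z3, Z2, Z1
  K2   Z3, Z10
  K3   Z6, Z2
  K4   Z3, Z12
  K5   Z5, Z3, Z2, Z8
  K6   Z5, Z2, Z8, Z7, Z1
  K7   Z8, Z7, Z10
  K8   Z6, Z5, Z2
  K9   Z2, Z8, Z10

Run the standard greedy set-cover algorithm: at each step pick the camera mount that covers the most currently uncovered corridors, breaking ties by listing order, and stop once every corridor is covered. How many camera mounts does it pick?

Pick 1: K6 covers 5 new corridors (Z5, Z2, Z8, Z7, Z1).
Pick 2: K1 covers 2 new corridors (Z6, Z3).
Pick 3: K2 covers 1 new corridors (Z10).
Pick 4: K4 covers 1 new corridors (Z12).
Greedy uses 4 camera mounts.

4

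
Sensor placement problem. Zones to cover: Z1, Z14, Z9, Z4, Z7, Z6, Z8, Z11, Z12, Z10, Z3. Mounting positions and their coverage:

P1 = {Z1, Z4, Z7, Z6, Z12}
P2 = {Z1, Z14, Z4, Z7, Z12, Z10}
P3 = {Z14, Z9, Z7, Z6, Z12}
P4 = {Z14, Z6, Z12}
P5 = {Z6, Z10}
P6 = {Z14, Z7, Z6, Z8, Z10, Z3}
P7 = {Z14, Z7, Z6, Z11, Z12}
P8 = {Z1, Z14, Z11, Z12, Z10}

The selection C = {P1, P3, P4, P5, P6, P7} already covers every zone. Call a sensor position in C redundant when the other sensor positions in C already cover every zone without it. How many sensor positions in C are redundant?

2

Drop P1: Z1, Z4 uncovered — not redundant.
Drop P3: Z9 uncovered — not redundant.
Drop P4: the rest still cover every zone — redundant.
Drop P5: the rest still cover every zone — redundant.
Drop P6: Z8, Z3 uncovered — not redundant.
Drop P7: Z11 uncovered — not redundant.
2 redundant: P4, P5.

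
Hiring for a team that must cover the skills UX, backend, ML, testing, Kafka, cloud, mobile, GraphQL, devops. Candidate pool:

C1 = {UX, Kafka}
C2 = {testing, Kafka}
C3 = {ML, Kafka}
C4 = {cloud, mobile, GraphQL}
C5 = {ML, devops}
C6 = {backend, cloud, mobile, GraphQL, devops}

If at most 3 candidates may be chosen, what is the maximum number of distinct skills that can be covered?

8

Choosing C1, C2, C6 covers {UX, backend, testing, Kafka, cloud, mobile, GraphQL, devops} — 8 skills.
No choice of 3 candidates does better; here ML is left uncovered.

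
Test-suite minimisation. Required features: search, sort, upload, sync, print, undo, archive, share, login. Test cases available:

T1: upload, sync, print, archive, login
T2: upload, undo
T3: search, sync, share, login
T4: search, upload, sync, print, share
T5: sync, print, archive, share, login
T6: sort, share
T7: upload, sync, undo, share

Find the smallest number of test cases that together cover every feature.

4

T1, T2, T3, T6 together cover {search, sort, upload, sync, print, undo, archive, share, login} — every feature.
No 3 of the 7 test cases cover everything (all 35 triples fall short), so 4 is minimum.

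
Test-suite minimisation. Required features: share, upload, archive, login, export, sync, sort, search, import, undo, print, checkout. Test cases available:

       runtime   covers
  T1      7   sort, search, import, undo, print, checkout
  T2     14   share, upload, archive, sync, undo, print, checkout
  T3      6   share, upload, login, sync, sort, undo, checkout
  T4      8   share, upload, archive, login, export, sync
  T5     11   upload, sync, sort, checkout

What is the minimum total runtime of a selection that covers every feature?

15

T1, T4 cover every feature at runtime 7 + 8 = 15.
Any cover uses at least 2 test cases; among all covering selections none totals below 15.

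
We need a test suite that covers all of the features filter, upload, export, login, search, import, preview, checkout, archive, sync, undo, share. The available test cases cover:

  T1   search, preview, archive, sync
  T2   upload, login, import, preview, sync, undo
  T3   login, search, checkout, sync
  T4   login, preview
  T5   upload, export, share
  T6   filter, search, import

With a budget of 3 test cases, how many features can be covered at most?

10

Choosing T1, T2, T5 covers {upload, export, login, search, import, preview, archive, sync, undo, share} — 10 features.
No choice of 3 test cases does better; here filter, checkout are left uncovered.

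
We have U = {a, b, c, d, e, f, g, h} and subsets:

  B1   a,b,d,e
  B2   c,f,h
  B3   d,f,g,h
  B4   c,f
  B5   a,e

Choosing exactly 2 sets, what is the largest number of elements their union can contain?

7

Choosing B1, B2 covers {a, b, c, d, e, f, h} — 7 elements.
No choice of 2 sets does better; here g is left uncovered.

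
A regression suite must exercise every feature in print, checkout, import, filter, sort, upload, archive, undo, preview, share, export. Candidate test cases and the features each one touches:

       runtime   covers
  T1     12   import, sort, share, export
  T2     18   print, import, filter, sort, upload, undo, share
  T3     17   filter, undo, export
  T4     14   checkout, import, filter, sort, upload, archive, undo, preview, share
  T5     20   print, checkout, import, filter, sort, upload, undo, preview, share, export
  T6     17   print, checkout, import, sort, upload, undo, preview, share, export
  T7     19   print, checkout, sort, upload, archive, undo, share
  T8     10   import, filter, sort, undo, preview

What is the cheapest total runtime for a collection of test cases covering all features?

31

T4, T6 cover every feature at runtime 14 + 17 = 31.
Any cover uses at least 2 test cases; among all covering selections none totals below 31.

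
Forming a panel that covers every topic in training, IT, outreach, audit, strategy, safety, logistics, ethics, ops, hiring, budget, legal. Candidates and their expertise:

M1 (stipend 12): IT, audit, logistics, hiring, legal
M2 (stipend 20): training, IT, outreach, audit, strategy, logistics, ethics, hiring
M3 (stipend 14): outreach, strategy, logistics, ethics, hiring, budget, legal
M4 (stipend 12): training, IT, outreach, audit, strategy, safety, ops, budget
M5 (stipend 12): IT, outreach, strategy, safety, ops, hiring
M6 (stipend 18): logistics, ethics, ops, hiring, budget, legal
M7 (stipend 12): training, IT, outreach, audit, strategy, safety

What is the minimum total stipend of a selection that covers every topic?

26

M3, M4 cover every topic at stipend 14 + 12 = 26.
Any cover uses at least 2 members; among all covering selections none totals below 26.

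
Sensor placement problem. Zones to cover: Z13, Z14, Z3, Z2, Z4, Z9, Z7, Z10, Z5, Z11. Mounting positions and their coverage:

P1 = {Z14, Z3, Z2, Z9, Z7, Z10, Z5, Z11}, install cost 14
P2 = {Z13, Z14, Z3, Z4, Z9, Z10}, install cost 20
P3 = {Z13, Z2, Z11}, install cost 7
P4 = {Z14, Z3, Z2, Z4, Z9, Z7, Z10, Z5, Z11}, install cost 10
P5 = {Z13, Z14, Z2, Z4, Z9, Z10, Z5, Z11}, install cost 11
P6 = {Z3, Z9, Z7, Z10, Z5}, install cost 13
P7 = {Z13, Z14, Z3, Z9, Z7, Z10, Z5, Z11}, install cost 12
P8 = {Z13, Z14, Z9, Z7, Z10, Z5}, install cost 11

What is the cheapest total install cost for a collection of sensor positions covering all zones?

17

P3, P4 cover every zone at install cost 7 + 10 = 17.
Any cover uses at least 2 sensor positions; among all covering selections none totals below 17.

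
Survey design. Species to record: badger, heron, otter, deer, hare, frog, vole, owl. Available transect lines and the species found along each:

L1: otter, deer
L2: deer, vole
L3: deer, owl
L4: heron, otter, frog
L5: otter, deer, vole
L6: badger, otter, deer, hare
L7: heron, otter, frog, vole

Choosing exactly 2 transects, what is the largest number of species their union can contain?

7

Choosing L6, L7 covers {badger, heron, otter, deer, hare, frog, vole} — 7 species.
No choice of 2 transects does better; here owl is left uncovered.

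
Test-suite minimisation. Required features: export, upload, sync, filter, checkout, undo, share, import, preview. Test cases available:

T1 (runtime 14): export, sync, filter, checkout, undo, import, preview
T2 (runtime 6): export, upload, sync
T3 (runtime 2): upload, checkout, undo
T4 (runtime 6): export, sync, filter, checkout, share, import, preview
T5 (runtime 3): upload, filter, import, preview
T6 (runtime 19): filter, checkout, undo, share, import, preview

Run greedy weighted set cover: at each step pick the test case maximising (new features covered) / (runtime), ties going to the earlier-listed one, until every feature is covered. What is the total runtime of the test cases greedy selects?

Pick 1: T3 adds 3 new (upload, checkout, undo) at runtime 2 (ratio 3/2).
Pick 2: T4 adds 6 new (export, sync, filter, share, import, preview) at runtime 6 (ratio 6/6).
Greedy total runtime: 2 + 6 = 8.

8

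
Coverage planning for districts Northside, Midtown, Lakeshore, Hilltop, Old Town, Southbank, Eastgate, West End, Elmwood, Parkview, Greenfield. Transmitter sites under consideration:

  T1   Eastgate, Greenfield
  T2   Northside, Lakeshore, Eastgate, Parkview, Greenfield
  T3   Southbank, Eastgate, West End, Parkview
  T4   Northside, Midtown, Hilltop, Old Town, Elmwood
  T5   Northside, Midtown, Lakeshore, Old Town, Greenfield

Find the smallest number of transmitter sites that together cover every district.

3

T2, T3, T4 together cover {Northside, Midtown, Lakeshore, Hilltop, Old Town, Southbank, Eastgate, West End, Elmwood, Parkview, Greenfield} — every district.
No 2 of the 5 transmitter sites cover everything (all 10 pairs fall short), so 3 is minimum.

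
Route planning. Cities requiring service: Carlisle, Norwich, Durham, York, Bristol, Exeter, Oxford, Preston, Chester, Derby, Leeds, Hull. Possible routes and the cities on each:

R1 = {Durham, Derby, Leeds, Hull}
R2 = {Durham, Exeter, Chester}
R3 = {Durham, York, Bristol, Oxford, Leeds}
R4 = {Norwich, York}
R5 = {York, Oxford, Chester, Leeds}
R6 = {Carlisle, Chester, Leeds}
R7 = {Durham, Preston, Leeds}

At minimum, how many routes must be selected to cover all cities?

6

R1, R2, R3, R4, R6, R7 together cover {Carlisle, Norwich, Durham, York, Bristol, Exeter, Oxford, Preston, Chester, Derby, Leeds, Hull} — every city.
No 5 of the 7 routes cover everything (all 21 size-5 selections fall short), so 6 is minimum.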